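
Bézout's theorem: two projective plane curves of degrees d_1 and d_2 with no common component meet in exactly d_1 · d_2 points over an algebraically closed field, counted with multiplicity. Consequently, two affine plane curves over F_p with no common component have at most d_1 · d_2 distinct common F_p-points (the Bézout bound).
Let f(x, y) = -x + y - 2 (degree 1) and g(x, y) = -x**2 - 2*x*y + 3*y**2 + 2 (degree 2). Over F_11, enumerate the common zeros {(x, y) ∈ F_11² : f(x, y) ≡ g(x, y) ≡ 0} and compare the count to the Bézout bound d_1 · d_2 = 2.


Common zeros: {(1, 3)}; count = 1; Bézout bound = 2.

deg(f) = 1, deg(g) = 2, so Bézout bound = 2.
Scan x ∈ F_11. For each x, list the y ∈ F_11 with f(x, y) ≡ 0 and those with g(x, y) ≡ 0 (mod 11); the common zeros in that column are the intersection.
  x = 0: f ≡ 0 at y ∈ {2}; g ≡ 0 at y ∈ {5, 6}; common: ∅.
  x = 1: f ≡ 0 at y ∈ {3}; g ≡ 0 at y ∈ {3, 5}; common: {3}.
  x = 2: f ≡ 0 at y ∈ {4}; g ≡ 0 at y ∈ ∅; common: ∅.
  x = 3: f ≡ 0 at y ∈ {5}; g ≡ 0 at y ∈ ∅; common: ∅.
  x = 4: f ≡ 0 at y ∈ {6}; g ≡ 0 at y ∈ {3, 7}; common: ∅.
  x = 5: f ≡ 0 at y ∈ {7}; g ≡ 0 at y ∈ ∅; common: ∅.
  x = 6: f ≡ 0 at y ∈ {8}; g ≡ 0 at y ∈ ∅; common: ∅.
  x = 7: f ≡ 0 at y ∈ {9}; g ≡ 0 at y ∈ {4, 8}; common: ∅.
  x = 8: f ≡ 0 at y ∈ {10}; g ≡ 0 at y ∈ ∅; common: ∅.
  x = 9: f ≡ 0 at y ∈ {0}; g ≡ 0 at y ∈ ∅; common: ∅.
  x = 10: f ≡ 0 at y ∈ {1}; g ≡ 0 at y ∈ {6, 8}; common: ∅.
Collecting: common zeros = {(1, 3)}, so the count is 1.
Comparison with the Bézout bound: 1 ≤ 2 = deg(f)·deg(g), as expected for curves with no common component (the affine F_11-count falls short of the bound because intersections may lie at infinity, over extension fields, or carry multiplicity).


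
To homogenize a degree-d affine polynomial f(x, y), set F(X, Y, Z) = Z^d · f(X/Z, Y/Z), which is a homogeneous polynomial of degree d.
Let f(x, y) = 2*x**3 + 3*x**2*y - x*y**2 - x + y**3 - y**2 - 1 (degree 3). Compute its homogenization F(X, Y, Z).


F(X, Y, Z) = 2*X**3 + 3*X**2*Y - X*Y**2 - X*Z**2 + Y**3 - Y**2*Z - Z**3

deg(f) = 3.
Substitute x = X/Z, y = Y/Z into f, then multiply by Z^3.
  monomial 2·x^3·y^0 ↦ 2·X^3·Y^0·Z^0.
  monomial 3·x^2·y^1 ↦ 3·X^2·Y^1·Z^0.
  monomial -1·x^1·y^2 ↦ -1·X^1·Y^2·Z^0.
  monomial -1·x^1·y^0 ↦ -1·X^1·Y^0·Z^2.
  monomial 1·x^0·y^3 ↦ 1·X^0·Y^3·Z^0.
  monomial -1·x^0·y^2 ↦ -1·X^0·Y^2·Z^1.
  monomial -1·x^0·y^0 ↦ -1·X^0·Y^0·Z^3.
Collecting: F(X, Y, Z) = 2*X**3 + 3*X**2*Y - X*Y**2 - X*Z**2 + Y**3 - Y**2*Z - Z**3.


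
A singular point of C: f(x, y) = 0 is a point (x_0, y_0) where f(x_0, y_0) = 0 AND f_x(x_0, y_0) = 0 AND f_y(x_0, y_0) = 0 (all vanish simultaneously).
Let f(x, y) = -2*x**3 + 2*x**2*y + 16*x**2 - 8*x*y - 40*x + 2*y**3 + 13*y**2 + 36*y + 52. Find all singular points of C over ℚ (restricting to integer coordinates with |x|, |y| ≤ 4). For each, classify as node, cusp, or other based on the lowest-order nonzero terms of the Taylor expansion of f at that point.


Singular points: {(2, -2)}; classification: cusp.

Compute partial derivatives:
  f_x = -6*x**2 + 4*x*y + 32*x - 8*y - 40.
  f_y = 2*x**2 - 8*x + 6*y**2 + 26*y + 36.
Scan x_0 ∈ {−4, ..., 4}. For each x_0, f_y(x_0, y) is a polynomial in y; find its integer roots y ∈ {−4, ..., 4}, then test f_x and f at those candidates.
  x = -4: f_y(-4, y) = 6*y**2 + 26*y + 100; no integer root y with |y| ≤ 4.
  x = -3: f_y(-3, y) = 6*y**2 + 26*y + 78; no integer root y with |y| ≤ 4.
  x = -2: f_y(-2, y) = 6*y**2 + 26*y + 60; no integer root y with |y| ≤ 4.
  x = -1: f_y(-1, y) = 6*y**2 + 26*y + 46; no integer root y with |y| ≤ 4.
  x = 0: f_y(0, y) = 6*y**2 + 26*y + 36; no integer root y with |y| ≤ 4.
  x = 1: f_y(1, y) = 6*y**2 + 26*y + 30; no integer root y with |y| ≤ 4.
  x = 2: f_y(2, y) = 6*y**2 + 26*y + 28; vanishes at y ∈ {-2}. (2, -2): f_x = 0, f = 0 — SINGULAR.
  x = 3: f_y(3, y) = 6*y**2 + 26*y + 30; no integer root y with |y| ≤ 4.
  x = 4: f_y(4, y) = 6*y**2 + 26*y + 36; no integer root y with |y| ≤ 4.
Only singular point on the grid: (2, -2).
Classify: substitute x = 2 + u, y = -2 + v and expand: f = -2*u**3 + 2*u**2*v + 2*v**3 + v**2.
No constant or linear terms (consistent with a singular point). Quadratic part: v**2. Cubic part: -2*u**3 + 2*u**2*v + 2*v**3.
The quadratic part v**2 is a perfect square, so there is a single (double) tangent line v = 0, i.e. y = -2. Restricting the cubic part to that line (v = 0) leaves -2*u**3 ≠ 0, so f is not divisible by v and the branch is v² ≈ 2*u**3 to lowest order — this is a cusp.
Classification: cusp.


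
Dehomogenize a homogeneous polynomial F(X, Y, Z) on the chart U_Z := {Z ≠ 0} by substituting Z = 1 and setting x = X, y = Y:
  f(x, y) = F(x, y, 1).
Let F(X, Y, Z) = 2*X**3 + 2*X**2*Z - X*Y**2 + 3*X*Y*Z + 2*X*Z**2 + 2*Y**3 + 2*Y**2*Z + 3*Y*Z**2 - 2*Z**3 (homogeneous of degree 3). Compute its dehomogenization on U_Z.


f(x, y) = 2*x**3 + 2*x**2 - x*y**2 + 3*x*y + 2*x + 2*y**3 + 2*y**2 + 3*y - 2

On U_Z we set Z = 1. Each monomial c·X^i·Y^j·Z^k in F becomes c·x^i·y^j·1^k = c·x^i·y^j.
Substituting Z = 1: F(X, Y, 1) = 2*x**3 + 2*x**2 - x*y**2 + 3*x*y + 2*x + 2*y**3 + 2*y**2 + 3*y - 2.
Note: deg(f) ≤ deg(F) = 3; strict inequality happens when F is divisible by Z (lost terms).


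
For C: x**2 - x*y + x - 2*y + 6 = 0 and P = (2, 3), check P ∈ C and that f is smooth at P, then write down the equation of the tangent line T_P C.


Tangent line at P: 2*x - 4*y + 8 = 0.

Step 1: f(2, 3) = 0, so P lies on C.
Step 2: partial derivatives
  f_x(x, y) = 2*x - y + 1, f_y(x, y) = -x - 2.
  f_x(P) = 2, f_y(P) = -4 (gradient nonzero, so P is smooth).
Step 3: tangent line at P: 2·(x − 2) + -4·(y − 3) = 0.
Expanding: 2*x - 4*y + 8 = 0.


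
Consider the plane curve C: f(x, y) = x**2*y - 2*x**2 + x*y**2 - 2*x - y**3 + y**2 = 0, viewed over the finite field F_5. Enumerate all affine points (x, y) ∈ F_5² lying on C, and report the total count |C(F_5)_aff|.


Affine F_5-points: {(0, 0), (0, 1), (1, 3), (2, 2), (2, 3), (4, 0), (4, 1), (4, 4)}; count = 8.

For each of the 25 pairs (x, y) ∈ F_5², evaluate f(x, y) mod 5. Record the zeros.
  x = 0: [0↦0, 1↦0, 2↦1, 3↦2, 4↦2]  zeros at y ∈ {0, 1}
  x = 1: [0↦1, 1↦3, 2↦3, 3↦0, 4↦3]  zeros at y ∈ {3}
  x = 2: [0↦3, 1↦4, 2↦0, 3↦0, 4↦3]  zeros at y ∈ {2, 3}
  x = 3: [0↦1, 1↦3, 2↦2, 3↦2, 4↦2]  zeros at y ∈ ∅
  x = 4: [0↦0, 1↦0, 2↦4, 3↦1, 4↦0]  zeros at y ∈ {0, 1, 4}
Collecting zeros: affine points = {(0, 0), (0, 1), (1, 3), (2, 2), (2, 3), (4, 0), (4, 1), (4, 4)}.
Total count |C(F_5)_aff| = 8.


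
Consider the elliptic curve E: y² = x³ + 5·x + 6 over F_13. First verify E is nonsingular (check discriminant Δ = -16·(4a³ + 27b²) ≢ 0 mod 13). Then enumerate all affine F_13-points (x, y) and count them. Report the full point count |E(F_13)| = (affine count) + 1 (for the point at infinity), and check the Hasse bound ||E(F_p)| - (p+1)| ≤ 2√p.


Affine points = {(1, 5), (1, 8), (3, 3), (3, 10), (4, 5), (4, 8), (5, 0), (8, 5), (8, 8), (9, 0), (10, 4), (10, 9), (11, 1), (11, 12), (12, 0)}; affine count = 15; |E(F_13)| = 16.

Discriminant check: Δ ∝ 4a³ + 27b² = 4·5³ + 27·6² = 4·125 + 27·36 ≡ 3 (mod 13). Nonzero ⇒ E is nonsingular.
For each x ∈ F_13, compute rhs = x³ + 5·x + 6 mod 13, then count y ∈ F_13 with y² ≡ rhs.
  x = 0: rhs = 6, matching y values: none (0 points).
  x = 1: rhs = 12, matching y values: 5, 8 (2 points).
  x = 2: rhs = 11, matching y values: none (0 points).
  x = 3: rhs = 9, matching y values: 3, 10 (2 points).
  x = 4: rhs = 12, matching y values: 5, 8 (2 points).
  x = 5: rhs = 0, matching y values: 0 (1 points).
  x = 6: rhs = 5, matching y values: none (0 points).
  x = 7: rhs = 7, matching y values: none (0 points).
  x = 8: rhs = 12, matching y values: 5, 8 (2 points).
  x = 9: rhs = 0, matching y values: 0 (1 points).
  x = 10: rhs = 3, matching y values: 4, 9 (2 points).
  x = 11: rhs = 1, matching y values: 1, 12 (2 points).
  x = 12: rhs = 0, matching y values: 0 (1 points).
Total affine count: 15.
Full point count |E(F_13)| = 15 + 1 = 16.
Hasse bound: |16 − (13+1)| = |2| = 2 ≤ 2√13 ≈ 7.2111 ✓.


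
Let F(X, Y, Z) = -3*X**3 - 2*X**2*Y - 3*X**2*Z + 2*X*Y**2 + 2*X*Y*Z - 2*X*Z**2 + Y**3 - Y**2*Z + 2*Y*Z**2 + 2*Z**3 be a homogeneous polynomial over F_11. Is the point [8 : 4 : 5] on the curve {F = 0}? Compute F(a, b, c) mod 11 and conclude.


F(8,4,5) ≡ 0 (mod 11); P is on the curve.

Evaluate F(8, 4, 5) term-by-term (mod 11).
  -3*X**3 ↦ -3·512·1·1 = -1536
  -2*X**2*Y ↦ -2·64·4·1 = -512
  -3*X**2*Z ↦ -3·64·1·5 = -960
  2*X*Y**2 ↦ 2·8·16·1 = 256
  2*X*Y*Z ↦ 2·8·4·5 = 320
  -2*X*Z**2 ↦ -2·8·1·25 = -400
  Y**3 ↦ 1·1·64·1 = 64
  -Y**2*Z ↦ -1·1·16·5 = -80
  2*Y*Z**2 ↦ 2·1·4·25 = 200
  2*Z**3 ↦ 2·1·1·125 = 250
Sum: F(8, 4, 5) = (-1536) + (-512) + (-960) + (256) + (320) + (-400) + (64) + (-80) + (200) + (250) = -2398.
Reducing mod 11: -2398 ≡ 0 (mod 11).
Since F(a, b, c) ≡ 0 (mod 11), P lies on the curve.


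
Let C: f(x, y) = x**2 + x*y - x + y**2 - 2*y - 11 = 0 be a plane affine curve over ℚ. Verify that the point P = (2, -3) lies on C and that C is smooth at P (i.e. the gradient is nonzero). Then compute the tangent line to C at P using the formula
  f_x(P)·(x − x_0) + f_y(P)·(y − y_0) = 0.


Tangent line at P: -6*y - 18 = 0.

Step 1: f(2, -3) = 0, so P lies on C.
Step 2: partial derivatives
  f_x(x, y) = 2*x + y - 1, f_y(x, y) = x + 2*y - 2.
  f_x(P) = 0, f_y(P) = -6 (gradient nonzero, so P is smooth).
Step 3: tangent line at P: 0·(x − 2) + -6·(y − -3) = 0.
Expanding: -6*y - 18 = 0.


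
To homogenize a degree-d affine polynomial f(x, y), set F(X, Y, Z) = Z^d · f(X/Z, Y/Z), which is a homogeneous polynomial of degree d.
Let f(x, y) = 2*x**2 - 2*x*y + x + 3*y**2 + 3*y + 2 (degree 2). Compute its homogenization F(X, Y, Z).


F(X, Y, Z) = 2*X**2 - 2*X*Y + X*Z + 3*Y**2 + 3*Y*Z + 2*Z**2

deg(f) = 2.
Substitute x = X/Z, y = Y/Z into f, then multiply by Z^2.
  monomial 2·x^2·y^0 ↦ 2·X^2·Y^0·Z^0.
  monomial -2·x^1·y^1 ↦ -2·X^1·Y^1·Z^0.
  monomial 1·x^1·y^0 ↦ 1·X^1·Y^0·Z^1.
  monomial 3·x^0·y^2 ↦ 3·X^0·Y^2·Z^0.
  monomial 3·x^0·y^1 ↦ 3·X^0·Y^1·Z^1.
  monomial 2·x^0·y^0 ↦ 2·X^0·Y^0·Z^2.
Collecting: F(X, Y, Z) = 2*X**2 - 2*X*Y + X*Z + 3*Y**2 + 3*Y*Z + 2*Z**2.


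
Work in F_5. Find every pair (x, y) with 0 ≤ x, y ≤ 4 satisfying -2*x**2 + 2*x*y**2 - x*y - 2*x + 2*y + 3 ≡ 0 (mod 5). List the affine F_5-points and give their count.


Affine F_5-points: {(0, 1), (1, 3), (1, 4), (2, 1), (2, 4), (3, 3)}; count = 6.

For each of the 25 pairs (x, y) ∈ F_5², evaluate f(x, y) mod 5. Record the zeros.
  x = 0: [0↦3, 1↦0, 2↦2, 3↦4, 4↦1]  zeros at y ∈ {1}
  x = 1: [0↦4, 1↦2, 2↦4, 3↦0, 4↦0]  zeros at y ∈ {3, 4}
  x = 2: [0↦1, 1↦0, 2↦2, 3↦2, 4↦0]  zeros at y ∈ {1, 4}
  x = 3: [0↦4, 1↦4, 2↦1, 3↦0, 4↦1]  zeros at y ∈ {3}
  x = 4: [0↦3, 1↦4, 2↦1, 3↦4, 4↦3]  zeros at y ∈ ∅
Collecting zeros: affine points = {(0, 1), (1, 3), (1, 4), (2, 1), (2, 4), (3, 3)}.
Total count |C(F_5)_aff| = 6.


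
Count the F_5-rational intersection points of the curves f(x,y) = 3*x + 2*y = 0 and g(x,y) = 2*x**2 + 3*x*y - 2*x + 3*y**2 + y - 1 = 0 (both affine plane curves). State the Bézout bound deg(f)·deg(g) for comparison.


Common zeros: ∅; count = 0; Bézout bound = 2.

deg(f) = 1, deg(g) = 2, so Bézout bound = 2.
Scan x ∈ F_5. For each x, list the y ∈ F_5 with f(x, y) ≡ 0 and those with g(x, y) ≡ 0 (mod 5); the common zeros in that column are the intersection.
  x = 0: f ≡ 0 at y ∈ {0}; g ≡ 0 at y ∈ ∅; common: ∅.
  x = 1: f ≡ 0 at y ∈ {1}; g ≡ 0 at y ∈ ∅; common: ∅.
  x = 2: f ≡ 0 at y ∈ {2}; g ≡ 0 at y ∈ ∅; common: ∅.
  x = 3: f ≡ 0 at y ∈ {3}; g ≡ 0 at y ∈ ∅; common: ∅.
  x = 4: f ≡ 0 at y ∈ {4}; g ≡ 0 at y ∈ ∅; common: ∅.
Collecting: common zeros = ∅, so the count is 0.
Comparison with the Bézout bound: 0 ≤ 2 = deg(f)·deg(g), as expected for curves with no common component (the affine F_5-count falls short of the bound because intersections may lie at infinity, over extension fields, or carry multiplicity).


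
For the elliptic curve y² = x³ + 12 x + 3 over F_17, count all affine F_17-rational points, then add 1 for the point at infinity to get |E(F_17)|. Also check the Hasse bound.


Affine points = {(1, 4), (1, 13), (2, 1), (2, 16), (3, 7), (3, 10), (4, 8), (4, 9), (5, 1), (5, 16), (6, 6), (6, 11), (8, 4), (8, 13), (10, 1), (10, 16), (11, 2), (11, 15), (14, 5), (14, 12)}; affine count = 20; |E(F_17)| = 21.

Discriminant check: Δ ∝ 4a³ + 27b² = 4·12³ + 27·3² = 4·1728 + 27·9 ≡ 15 (mod 17). Nonzero ⇒ E is nonsingular.
For each x ∈ F_17, compute rhs = x³ + 12·x + 3 mod 17, then count y ∈ F_17 with y² ≡ rhs.
  x = 0: rhs = 3, matching y values: none (0 points).
  x = 1: rhs = 16, matching y values: 4, 13 (2 points).
  x = 2: rhs = 1, matching y values: 1, 16 (2 points).
  x = 3: rhs = 15, matching y values: 7, 10 (2 points).
  x = 4: rhs = 13, matching y values: 8, 9 (2 points).
  x = 5: rhs = 1, matching y values: 1, 16 (2 points).
  x = 6: rhs = 2, matching y values: 6, 11 (2 points).
  x = 7: rhs = 5, matching y values: none (0 points).
  x = 8: rhs = 16, matching y values: 4, 13 (2 points).
  x = 9: rhs = 7, matching y values: none (0 points).
  x = 10: rhs = 1, matching y values: 1, 16 (2 points).
  x = 11: rhs = 4, matching y values: 2, 15 (2 points).
  x = 12: rhs = 5, matching y values: none (0 points).
  x = 13: rhs = 10, matching y values: none (0 points).
  x = 14: rhs = 8, matching y values: 5, 12 (2 points).
  x = 15: rhs = 5, matching y values: none (0 points).
  x = 16: rhs = 7, matching y values: none (0 points).
Total affine count: 20.
Full point count |E(F_17)| = 20 + 1 = 21.
Hasse bound: |21 − (17+1)| = |3| = 3 ≤ 2√17 ≈ 8.2462 ✓.


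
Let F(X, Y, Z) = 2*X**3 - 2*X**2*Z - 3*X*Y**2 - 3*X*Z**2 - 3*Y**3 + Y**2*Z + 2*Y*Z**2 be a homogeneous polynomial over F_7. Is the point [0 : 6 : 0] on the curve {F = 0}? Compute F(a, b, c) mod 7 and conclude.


F(0,6,0) ≡ 3 (mod 7); P is NOT on the curve.

Evaluate F(0, 6, 0) term-by-term (mod 7).
  2*X**3 ↦ 2·0·1·1 = 0
  -2*X**2*Z ↦ -2·0·1·0 = 0
  -3*X*Y**2 ↦ -3·0·36·1 = 0
  -3*X*Z**2 ↦ -3·0·1·0 = 0
  -3*Y**3 ↦ -3·1·216·1 = -648
  Y**2*Z ↦ 1·1·36·0 = 0
  2*Y*Z**2 ↦ 2·1·6·0 = 0
Sum: F(0, 6, 0) = (0) + (0) + (0) + (0) + (-648) + (0) + (0) = -648.
Reducing mod 7: -648 ≡ 3 (mod 7).
Since F(a, b, c) ≡ 3 ≠ 0 (mod 7), P does NOT lie on the curve.


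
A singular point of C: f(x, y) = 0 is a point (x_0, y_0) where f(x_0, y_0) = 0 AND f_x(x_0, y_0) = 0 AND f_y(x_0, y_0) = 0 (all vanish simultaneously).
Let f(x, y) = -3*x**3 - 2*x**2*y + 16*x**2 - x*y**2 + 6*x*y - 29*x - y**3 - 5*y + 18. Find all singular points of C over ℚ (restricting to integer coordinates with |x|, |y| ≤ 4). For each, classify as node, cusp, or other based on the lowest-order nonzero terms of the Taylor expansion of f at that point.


Singular points: {(2, -1)}; classification: cusp.

Compute partial derivatives:
  f_x = -9*x**2 - 4*x*y + 32*x - y**2 + 6*y - 29.
  f_y = -2*x**2 - 2*x*y + 6*x - 3*y**2 - 5.
Scan x_0 ∈ {−4, ..., 4}. For each x_0, f_y(x_0, y) is a polynomial in y; find its integer roots y ∈ {−4, ..., 4}, then test f_x and f at those candidates.
  x = -4: f_y(-4, y) = -3*y**2 + 8*y - 61; no integer root y with |y| ≤ 4.
  x = -3: f_y(-3, y) = -3*y**2 + 6*y - 41; no integer root y with |y| ≤ 4.
  x = -2: f_y(-2, y) = -3*y**2 + 4*y - 25; no integer root y with |y| ≤ 4.
  x = -1: f_y(-1, y) = -3*y**2 + 2*y - 13; no integer root y with |y| ≤ 4.
  x = 0: f_y(0, y) = -3*y**2 - 5; no integer root y with |y| ≤ 4.
  x = 1: f_y(1, y) = -3*y**2 - 2*y - 1; no integer root y with |y| ≤ 4.
  x = 2: f_y(2, y) = -3*y**2 - 4*y - 1; vanishes at y ∈ {-1}. (2, -1): f_x = 0, f = 0 — SINGULAR.
  x = 3: f_y(3, y) = -3*y**2 - 6*y - 5; no integer root y with |y| ≤ 4.
  x = 4: f_y(4, y) = -3*y**2 - 8*y - 13; no integer root y with |y| ≤ 4.
Only singular point on the grid: (2, -1).
Classify: substitute x = 2 + u, y = -1 + v and expand: f = -3*u**3 - 2*u**2*v - u*v**2 - v**3 + v**2.
No constant or linear terms (consistent with a singular point). Quadratic part: v**2. Cubic part: -3*u**3 - 2*u**2*v - u*v**2 - v**3.
The quadratic part v**2 is a perfect square, so there is a single (double) tangent line v = 0, i.e. y = -1. Restricting the cubic part to that line (v = 0) leaves -3*u**3 ≠ 0, so f is not divisible by v and the branch is v² ≈ 3*u**3 to lowest order — this is a cusp.
Classification: cusp.


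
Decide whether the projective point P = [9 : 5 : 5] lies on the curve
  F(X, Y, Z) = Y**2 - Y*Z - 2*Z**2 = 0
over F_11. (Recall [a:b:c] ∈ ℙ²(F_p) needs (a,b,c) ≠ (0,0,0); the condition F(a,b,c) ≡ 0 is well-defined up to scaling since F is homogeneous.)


F(9,5,5) ≡ 5 (mod 11); P is NOT on the curve.

Evaluate F(9, 5, 5) term-by-term (mod 11).
  Y**2 ↦ 1·1·25·1 = 25
  -Y*Z ↦ -1·1·5·5 = -25
  -2*Z**2 ↦ -2·1·1·25 = -50
Sum: F(9, 5, 5) = (25) + (-25) + (-50) = -50.
Reducing mod 11: -50 ≡ 5 (mod 11).
Since F(a, b, c) ≡ 5 ≠ 0 (mod 11), P does NOT lie on the curve.


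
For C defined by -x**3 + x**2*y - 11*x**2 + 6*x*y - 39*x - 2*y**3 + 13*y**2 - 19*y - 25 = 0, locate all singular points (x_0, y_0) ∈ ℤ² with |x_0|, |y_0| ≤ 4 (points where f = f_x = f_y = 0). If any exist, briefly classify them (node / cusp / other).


Singular points: {(-3, 2)}; classification: cusp.

Compute partial derivatives:
  f_x = -3*x**2 + 2*x*y - 22*x + 6*y - 39.
  f_y = x**2 + 6*x - 6*y**2 + 26*y - 19.
Scan x_0 ∈ {−4, ..., 4}. For each x_0, f_y(x_0, y) is a polynomial in y; find its integer roots y ∈ {−4, ..., 4}, then test f_x and f at those candidates.
  x = -4: f_y(-4, y) = -6*y**2 + 26*y - 27; no integer root y with |y| ≤ 4.
  x = -3: f_y(-3, y) = -6*y**2 + 26*y - 28; vanishes at y ∈ {2}. (-3, 2): f_x = 0, f = 0 — SINGULAR.
  x = -2: f_y(-2, y) = -6*y**2 + 26*y - 27; no integer root y with |y| ≤ 4.
  x = -1: f_y(-1, y) = -6*y**2 + 26*y - 24; vanishes at y ∈ {3}. (-1, 3): f_x = -8 ≠ 0.
  x = 0: f_y(0, y) = -6*y**2 + 26*y - 19; no integer root y with |y| ≤ 4.
  x = 1: f_y(1, y) = -6*y**2 + 26*y - 12; no integer root y with |y| ≤ 4.
  x = 2: f_y(2, y) = -6*y**2 + 26*y - 3; no integer root y with |y| ≤ 4.
  x = 3: f_y(3, y) = -6*y**2 + 26*y + 8; no integer root y with |y| ≤ 4.
  x = 4: f_y(4, y) = -6*y**2 + 26*y + 21; no integer root y with |y| ≤ 4.
Only singular point on the grid: (-3, 2).
Classify: substitute x = -3 + u, y = 2 + v and expand: f = -u**3 + u**2*v - 2*v**3 + v**2.
No constant or linear terms (consistent with a singular point). Quadratic part: v**2. Cubic part: -u**3 + u**2*v - 2*v**3.
The quadratic part v**2 is a perfect square, so there is a single (double) tangent line v = 0, i.e. y = 2. Restricting the cubic part to that line (v = 0) leaves -u**3 ≠ 0, so f is not divisible by v and the branch is v² ≈ u**3 to lowest order — this is a cusp.
Classification: cusp.


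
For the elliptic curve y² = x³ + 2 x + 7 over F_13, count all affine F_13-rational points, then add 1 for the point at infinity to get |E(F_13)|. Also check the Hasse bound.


Affine points = {(1, 6), (1, 7), (3, 1), (3, 12), (4, 1), (4, 12), (5, 5), (5, 8), (6, 1), (6, 12), (7, 0), (9, 0), (10, 0), (12, 2), (12, 11)}; affine count = 15; |E(F_13)| = 16.

Discriminant check: Δ ∝ 4a³ + 27b² = 4·2³ + 27·7² = 4·8 + 27·49 ≡ 3 (mod 13). Nonzero ⇒ E is nonsingular.
For each x ∈ F_13, compute rhs = x³ + 2·x + 7 mod 13, then count y ∈ F_13 with y² ≡ rhs.
  x = 0: rhs = 7, matching y values: none (0 points).
  x = 1: rhs = 10, matching y values: 6, 7 (2 points).
  x = 2: rhs = 6, matching y values: none (0 points).
  x = 3: rhs = 1, matching y values: 1, 12 (2 points).
  x = 4: rhs = 1, matching y values: 1, 12 (2 points).
  x = 5: rhs = 12, matching y values: 5, 8 (2 points).
  x = 6: rhs = 1, matching y values: 1, 12 (2 points).
  x = 7: rhs = 0, matching y values: 0 (1 points).
  x = 8: rhs = 2, matching y values: none (0 points).
  x = 9: rhs = 0, matching y values: 0 (1 points).
  x = 10: rhs = 0, matching y values: 0 (1 points).
  x = 11: rhs = 8, matching y values: none (0 points).
  x = 12: rhs = 4, matching y values: 2, 11 (2 points).
Total affine count: 15.
Full point count |E(F_13)| = 15 + 1 = 16.
Hasse bound: |16 − (13+1)| = |2| = 2 ≤ 2√13 ≈ 7.2111 ✓.


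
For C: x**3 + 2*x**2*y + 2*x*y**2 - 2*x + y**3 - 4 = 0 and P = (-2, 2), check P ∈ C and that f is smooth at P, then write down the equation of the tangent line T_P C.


Tangent line at P: 2*x + 4*y - 4 = 0.

Step 1: f(-2, 2) = 0, so P lies on C.
Step 2: partial derivatives
  f_x(x, y) = 3*x**2 + 4*x*y + 2*y**2 - 2, f_y(x, y) = 2*x**2 + 4*x*y + 3*y**2.
  f_x(P) = 2, f_y(P) = 4 (gradient nonzero, so P is smooth).
Step 3: tangent line at P: 2·(x − -2) + 4·(y − 2) = 0.
Expanding: 2*x + 4*y - 4 = 0.


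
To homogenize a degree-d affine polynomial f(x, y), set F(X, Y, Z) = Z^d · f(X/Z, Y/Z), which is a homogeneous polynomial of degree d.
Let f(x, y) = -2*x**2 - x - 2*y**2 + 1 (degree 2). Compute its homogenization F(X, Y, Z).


F(X, Y, Z) = -2*X**2 - X*Z - 2*Y**2 + Z**2

deg(f) = 2.
Substitute x = X/Z, y = Y/Z into f, then multiply by Z^2.
  monomial -2·x^2·y^0 ↦ -2·X^2·Y^0·Z^0.
  monomial -1·x^1·y^0 ↦ -1·X^1·Y^0·Z^1.
  monomial -2·x^0·y^2 ↦ -2·X^0·Y^2·Z^0.
  monomial 1·x^0·y^0 ↦ 1·X^0·Y^0·Z^2.
Collecting: F(X, Y, Z) = -2*X**2 - X*Z - 2*Y**2 + Z**2.


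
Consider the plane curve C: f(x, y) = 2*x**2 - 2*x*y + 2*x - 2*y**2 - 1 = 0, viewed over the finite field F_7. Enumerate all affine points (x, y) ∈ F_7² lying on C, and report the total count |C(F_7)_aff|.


Affine F_7-points: {(1, 3)}; count = 1.

For each of the 49 pairs (x, y) ∈ F_7², evaluate f(x, y) mod 7. Record the zeros.
  x = 0: [0↦6, 1↦4, 2↦5, 3↦2, 4↦2, 5↦5, 6↦4]  zeros at y ∈ ∅
  x = 1: [0↦3, 1↦6, 2↦5, 3↦0, 4↦5, 5↦6, 6↦3]  zeros at y ∈ {3}
  x = 2: [0↦4, 1↦5, 2↦2, 3↦2, 4↦5, 5↦4, 6↦6]  zeros at y ∈ ∅
  x = 3: [0↦2, 1↦1, 2↦3, 3↦1, 4↦2, 5↦6, 6↦6]  zeros at y ∈ ∅
  x = 4: [0↦4, 1↦1, 2↦1, 3↦4, 4↦3, 5↦5, 6↦3]  zeros at y ∈ ∅
  x = 5: [0↦3, 1↦5, 2↦3, 3↦4, 4↦1, 5↦1, 6↦4]  zeros at y ∈ ∅
  x = 6: [0↦6, 1↦6, 2↦2, 3↦1, 4↦3, 5↦1, 6↦2]  zeros at y ∈ ∅
Collecting zeros: affine points = {(1, 3)}.
Total count |C(F_7)_aff| = 1.


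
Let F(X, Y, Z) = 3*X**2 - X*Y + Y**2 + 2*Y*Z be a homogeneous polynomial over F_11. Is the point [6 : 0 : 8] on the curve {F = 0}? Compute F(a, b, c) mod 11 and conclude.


F(6,0,8) ≡ 9 (mod 11); P is NOT on the curve.

Evaluate F(6, 0, 8) term-by-term (mod 11).
  3*X**2 ↦ 3·36·1·1 = 108
  -X*Y ↦ -1·6·0·1 = 0
  Y**2 ↦ 1·1·0·1 = 0
  2*Y*Z ↦ 2·1·0·8 = 0
Sum: F(6, 0, 8) = (108) + (0) + (0) + (0) = 108.
Reducing mod 11: 108 ≡ 9 (mod 11).
Since F(a, b, c) ≡ 9 ≠ 0 (mod 11), P does NOT lie on the curve.


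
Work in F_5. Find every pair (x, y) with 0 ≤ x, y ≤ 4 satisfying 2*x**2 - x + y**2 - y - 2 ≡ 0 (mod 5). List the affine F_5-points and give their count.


Affine F_5-points: {(0, 2), (0, 4), (1, 3), (2, 3), (3, 2), (3, 4)}; count = 6.

For each of the 25 pairs (x, y) ∈ F_5², evaluate f(x, y) mod 5. Record the zeros.
  x = 0: [0↦3, 1↦3, 2↦0, 3↦4, 4↦0]  zeros at y ∈ {2, 4}
  x = 1: [0↦4, 1↦4, 2↦1, 3↦0, 4↦1]  zeros at y ∈ {3}
  x = 2: [0↦4, 1↦4, 2↦1, 3↦0, 4↦1]  zeros at y ∈ {3}
  x = 3: [0↦3, 1↦3, 2↦0, 3↦4, 4↦0]  zeros at y ∈ {2, 4}
  x = 4: [0↦1, 1↦1, 2↦3, 3↦2, 4↦3]  zeros at y ∈ ∅
Collecting zeros: affine points = {(0, 2), (0, 4), (1, 3), (2, 3), (3, 2), (3, 4)}.
Total count |C(F_5)_aff| = 6.


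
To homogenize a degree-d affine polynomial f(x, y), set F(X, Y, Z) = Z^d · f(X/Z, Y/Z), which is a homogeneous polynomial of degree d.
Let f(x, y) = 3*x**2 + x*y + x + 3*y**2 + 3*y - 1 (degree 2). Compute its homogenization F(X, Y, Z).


F(X, Y, Z) = 3*X**2 + X*Y + X*Z + 3*Y**2 + 3*Y*Z - Z**2

deg(f) = 2.
Substitute x = X/Z, y = Y/Z into f, then multiply by Z^2.
  monomial 3·x^2·y^0 ↦ 3·X^2·Y^0·Z^0.
  monomial 1·x^1·y^1 ↦ 1·X^1·Y^1·Z^0.
  monomial 1·x^1·y^0 ↦ 1·X^1·Y^0·Z^1.
  monomial 3·x^0·y^2 ↦ 3·X^0·Y^2·Z^0.
  monomial 3·x^0·y^1 ↦ 3·X^0·Y^1·Z^1.
  monomial -1·x^0·y^0 ↦ -1·X^0·Y^0·Z^2.
Collecting: F(X, Y, Z) = 3*X**2 + X*Y + X*Z + 3*Y**2 + 3*Y*Z - Z**2.


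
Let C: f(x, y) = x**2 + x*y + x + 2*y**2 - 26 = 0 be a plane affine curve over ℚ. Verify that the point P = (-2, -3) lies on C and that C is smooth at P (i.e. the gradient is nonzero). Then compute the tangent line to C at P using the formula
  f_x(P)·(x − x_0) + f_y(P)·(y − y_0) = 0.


Tangent line at P: -6*x - 14*y - 54 = 0.

Step 1: f(-2, -3) = 0, so P lies on C.
Step 2: partial derivatives
  f_x(x, y) = 2*x + y + 1, f_y(x, y) = x + 4*y.
  f_x(P) = -6, f_y(P) = -14 (gradient nonzero, so P is smooth).
Step 3: tangent line at P: -6·(x − -2) + -14·(y − -3) = 0.
Expanding: -6*x - 14*y - 54 = 0.


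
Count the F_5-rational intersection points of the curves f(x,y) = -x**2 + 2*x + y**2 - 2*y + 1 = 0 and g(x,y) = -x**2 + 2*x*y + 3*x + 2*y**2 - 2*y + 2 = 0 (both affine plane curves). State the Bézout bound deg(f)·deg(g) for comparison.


Common zeros: ∅; count = 0; Bézout bound = 4.

deg(f) = 2, deg(g) = 2, so Bézout bound = 4.
Scan x ∈ F_5. For each x, list the y ∈ F_5 with f(x, y) ≡ 0 and those with g(x, y) ≡ 0 (mod 5); the common zeros in that column are the intersection.
  x = 0: f ≡ 0 at y ∈ {1}; g ≡ 0 at y ∈ ∅; common: ∅.
  x = 1: f ≡ 0 at y ∈ {3, 4}; g ≡ 0 at y ∈ ∅; common: ∅.
  x = 2: f ≡ 0 at y ∈ {1}; g ≡ 0 at y ∈ ∅; common: ∅.
  x = 3: f ≡ 0 at y ∈ ∅; g ≡ 0 at y ∈ {4}; common: ∅.
  x = 4: f ≡ 0 at y ∈ ∅; g ≡ 0 at y ∈ ∅; common: ∅.
Collecting: common zeros = ∅, so the count is 0.
Comparison with the Bézout bound: 0 ≤ 4 = deg(f)·deg(g), as expected for curves with no common component (the affine F_5-count falls short of the bound because intersections may lie at infinity, over extension fields, or carry multiplicity).


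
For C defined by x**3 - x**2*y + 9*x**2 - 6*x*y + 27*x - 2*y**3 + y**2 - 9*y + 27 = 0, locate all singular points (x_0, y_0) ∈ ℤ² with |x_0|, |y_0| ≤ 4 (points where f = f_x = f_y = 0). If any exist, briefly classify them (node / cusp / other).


Singular points: {(-3, 0)}; classification: cusp.

Compute partial derivatives:
  f_x = 3*x**2 - 2*x*y + 18*x - 6*y + 27.
  f_y = -x**2 - 6*x - 6*y**2 + 2*y - 9.
Scan x_0 ∈ {−4, ..., 4}. For each x_0, f_y(x_0, y) is a polynomial in y; find its integer roots y ∈ {−4, ..., 4}, then test f_x and f at those candidates.
  x = -4: f_y(-4, y) = -6*y**2 + 2*y - 1; no integer root y with |y| ≤ 4.
  x = -3: f_y(-3, y) = -6*y**2 + 2*y; vanishes at y ∈ {0}. (-3, 0): f_x = 0, f = 0 — SINGULAR.
  x = -2: f_y(-2, y) = -6*y**2 + 2*y - 1; no integer root y with |y| ≤ 4.
  x = -1: f_y(-1, y) = -6*y**2 + 2*y - 4; no integer root y with |y| ≤ 4.
  x = 0: f_y(0, y) = -6*y**2 + 2*y - 9; no integer root y with |y| ≤ 4.
  x = 1: f_y(1, y) = -6*y**2 + 2*y - 16; no integer root y with |y| ≤ 4.
  x = 2: f_y(2, y) = -6*y**2 + 2*y - 25; no integer root y with |y| ≤ 4.
  x = 3: f_y(3, y) = -6*y**2 + 2*y - 36; no integer root y with |y| ≤ 4.
  x = 4: f_y(4, y) = -6*y**2 + 2*y - 49; no integer root y with |y| ≤ 4.
Only singular point on the grid: (-3, 0).
Classify: substitute x = -3 + u, y = 0 + v and expand: f = u**3 - u**2*v - 2*v**3 + v**2.
No constant or linear terms (consistent with a singular point). Quadratic part: v**2. Cubic part: u**3 - u**2*v - 2*v**3.
The quadratic part v**2 is a perfect square, so there is a single (double) tangent line v = 0, i.e. y = 0. Restricting the cubic part to that line (v = 0) leaves u**3 ≠ 0, so f is not divisible by v and the branch is v² ≈ -u**3 to lowest order — this is a cusp.
Classification: cusp.


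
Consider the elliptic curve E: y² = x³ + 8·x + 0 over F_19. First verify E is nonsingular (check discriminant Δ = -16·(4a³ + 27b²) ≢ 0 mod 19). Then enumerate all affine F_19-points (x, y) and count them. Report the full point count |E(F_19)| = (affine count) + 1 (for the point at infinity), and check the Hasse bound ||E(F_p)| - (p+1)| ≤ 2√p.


Affine points = {(0, 0), (1, 3), (1, 16), (2, 9), (2, 10), (4, 1), (4, 18), (6, 6), (6, 13), (7, 0), (8, 5), (8, 14), (10, 4), (10, 15), (12, 0), (14, 5), (14, 14), (16, 5), (16, 14)}; affine count = 19; |E(F_19)| = 20.

Discriminant check: Δ ∝ 4a³ + 27b² = 4·8³ + 27·0² = 4·512 + 27·0 ≡ 15 (mod 19). Nonzero ⇒ E is nonsingular.
For each x ∈ F_19, compute rhs = x³ + 8·x + 0 mod 19, then count y ∈ F_19 with y² ≡ rhs.
  x = 0: rhs = 0, matching y values: 0 (1 points).
  x = 1: rhs = 9, matching y values: 3, 16 (2 points).
  x = 2: rhs = 5, matching y values: 9, 10 (2 points).
  x = 3: rhs = 13, matching y values: none (0 points).
  x = 4: rhs = 1, matching y values: 1, 18 (2 points).
  x = 5: rhs = 13, matching y values: none (0 points).
  x = 6: rhs = 17, matching y values: 6, 13 (2 points).
  x = 7: rhs = 0, matching y values: 0 (1 points).
  x = 8: rhs = 6, matching y values: 5, 14 (2 points).
  x = 9: rhs = 3, matching y values: none (0 points).
  x = 10: rhs = 16, matching y values: 4, 15 (2 points).
  x = 11: rhs = 13, matching y values: none (0 points).
  x = 12: rhs = 0, matching y values: 0 (1 points).
  x = 13: rhs = 2, matching y values: none (0 points).
  x = 14: rhs = 6, matching y values: 5, 14 (2 points).
  x = 15: rhs = 18, matching y values: none (0 points).
  x = 16: rhs = 6, matching y values: 5, 14 (2 points).
  x = 17: rhs = 14, matching y values: none (0 points).
  x = 18: rhs = 10, matching y values: none (0 points).
Total affine count: 19.
Full point count |E(F_19)| = 19 + 1 = 20.
Hasse bound: |20 − (19+1)| = |0| = 0 ≤ 2√19 ≈ 8.7178 ✓.


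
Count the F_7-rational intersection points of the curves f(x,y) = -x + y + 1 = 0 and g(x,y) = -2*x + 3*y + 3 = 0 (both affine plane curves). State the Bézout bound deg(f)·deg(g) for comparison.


Common zeros: {(0, 6)}; count = 1; Bézout bound = 1.

deg(f) = 1, deg(g) = 1, so Bézout bound = 1.
Scan x ∈ F_7. For each x, list the y ∈ F_7 with f(x, y) ≡ 0 and those with g(x, y) ≡ 0 (mod 7); the common zeros in that column are the intersection.
  x = 0: f ≡ 0 at y ∈ {6}; g ≡ 0 at y ∈ {6}; common: {6}.
  x = 1: f ≡ 0 at y ∈ {0}; g ≡ 0 at y ∈ {2}; common: ∅.
  x = 2: f ≡ 0 at y ∈ {1}; g ≡ 0 at y ∈ {5}; common: ∅.
  x = 3: f ≡ 0 at y ∈ {2}; g ≡ 0 at y ∈ {1}; common: ∅.
  x = 4: f ≡ 0 at y ∈ {3}; g ≡ 0 at y ∈ {4}; common: ∅.
  x = 5: f ≡ 0 at y ∈ {4}; g ≡ 0 at y ∈ {0}; common: ∅.
  x = 6: f ≡ 0 at y ∈ {5}; g ≡ 0 at y ∈ {3}; common: ∅.
Collecting: common zeros = {(0, 6)}, so the count is 1.
Comparison with the Bézout bound: 1 ≤ 1 = deg(f)·deg(g), as expected for curves with no common component (the bound is attained).


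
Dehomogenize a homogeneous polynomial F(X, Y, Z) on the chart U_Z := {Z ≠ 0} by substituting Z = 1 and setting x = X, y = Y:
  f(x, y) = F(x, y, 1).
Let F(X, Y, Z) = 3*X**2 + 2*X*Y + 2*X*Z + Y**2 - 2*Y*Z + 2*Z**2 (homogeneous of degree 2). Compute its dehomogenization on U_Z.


f(x, y) = 3*x**2 + 2*x*y + 2*x + y**2 - 2*y + 2

On U_Z we set Z = 1. Each monomial c·X^i·Y^j·Z^k in F becomes c·x^i·y^j·1^k = c·x^i·y^j.
Substituting Z = 1: F(X, Y, 1) = 3*x**2 + 2*x*y + 2*x + y**2 - 2*y + 2.
Note: deg(f) ≤ deg(F) = 2; strict inequality happens when F is divisible by Z (lost terms).


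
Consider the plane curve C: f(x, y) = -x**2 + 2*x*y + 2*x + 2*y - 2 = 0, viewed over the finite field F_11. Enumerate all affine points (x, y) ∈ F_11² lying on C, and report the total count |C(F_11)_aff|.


Affine F_11-points: {(0, 1), (1, 3), (2, 4), (3, 2), (4, 1), (5, 6), (6, 5), (7, 3), (8, 4), (9, 6)}; count = 10.

For each of the 121 pairs (x, y) ∈ F_11², evaluate f(x, y) mod 11. Record the zeros.
  x = 0: [0↦9, 1↦0, 2↦2, 3↦4, 4↦6, 5↦8, 6↦10, 7↦1, 8↦3, 9↦5, 10↦7]  zeros at y ∈ {1}
  x = 1: [0↦10, 1↦3, 2↦7, 3↦0, 4↦4, 5↦8, 6↦1, 7↦5, 8↦9, 9↦2, 10↦6]  zeros at y ∈ {3}
  x = 2: [0↦9, 1↦4, 2↦10, 3↦5, 4↦0, 5↦6, 6↦1, 7↦7, 8↦2, 9↦8, 10↦3]  zeros at y ∈ {4}
  x = 3: [0↦6, 1↦3, 2↦0, 3↦8, 4↦5, 5↦2, 6↦10, 7↦7, 8↦4, 9↦1, 10↦9]  zeros at y ∈ {2}
  x = 4: [0↦1, 1↦0, 2↦10, 3↦9, 4↦8, 5↦7, 6↦6, 7↦5, 8↦4, 9↦3, 10↦2]  zeros at y ∈ {1}
  x = 5: [0↦5, 1↦6, 2↦7, 3↦8, 4↦9, 5↦10, 6↦0, 7↦1, 8↦2, 9↦3, 10↦4]  zeros at y ∈ {6}
  x = 6: [0↦7, 1↦10, 2↦2, 3↦5, 4↦8, 5↦0, 6↦3, 7↦6, 8↦9, 9↦1, 10↦4]  zeros at y ∈ {5}
  x = 7: [0↦7, 1↦1, 2↦6, 3↦0, 4↦5, 5↦10, 6↦4, 7↦9, 8↦3, 9↦8, 10↦2]  zeros at y ∈ {3}
  x = 8: [0↦5, 1↦1, 2↦8, 3↦4, 4↦0, 5↦7, 6↦3, 7↦10, 8↦6, 9↦2, 10↦9]  zeros at y ∈ {4}
  x = 9: [0↦1, 1↦10, 2↦8, 3↦6, 4↦4, 5↦2, 6↦0, 7↦9, 8↦7, 9↦5, 10↦3]  zeros at y ∈ {6}
  x = 10: [0↦6, 1↦6, 2↦6, 3↦6, 4↦6, 5↦6, 6↦6, 7↦6, 8↦6, 9↦6, 10↦6]  zeros at y ∈ ∅
Collecting zeros: affine points = {(0, 1), (1, 3), (2, 4), (3, 2), (4, 1), (5, 6), (6, 5), (7, 3), (8, 4), (9, 6)}.
Total count |C(F_11)_aff| = 10.


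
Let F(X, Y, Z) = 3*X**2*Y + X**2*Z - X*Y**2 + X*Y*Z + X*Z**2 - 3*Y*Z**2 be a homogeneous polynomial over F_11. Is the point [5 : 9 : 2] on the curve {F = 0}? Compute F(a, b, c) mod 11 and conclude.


F(5,9,2) ≡ 3 (mod 11); P is NOT on the curve.

Evaluate F(5, 9, 2) term-by-term (mod 11).
  3*X**2*Y ↦ 3·25·9·1 = 675
  X**2*Z ↦ 1·25·1·2 = 50
  -X*Y**2 ↦ -1·5·81·1 = -405
  X*Y*Z ↦ 1·5·9·2 = 90
  X*Z**2 ↦ 1·5·1·4 = 20
  -3*Y*Z**2 ↦ -3·1·9·4 = -108
Sum: F(5, 9, 2) = (675) + (50) + (-405) + (90) + (20) + (-108) = 322.
Reducing mod 11: 322 ≡ 3 (mod 11).
Since F(a, b, c) ≡ 3 ≠ 0 (mod 11), P does NOT lie on the curve.


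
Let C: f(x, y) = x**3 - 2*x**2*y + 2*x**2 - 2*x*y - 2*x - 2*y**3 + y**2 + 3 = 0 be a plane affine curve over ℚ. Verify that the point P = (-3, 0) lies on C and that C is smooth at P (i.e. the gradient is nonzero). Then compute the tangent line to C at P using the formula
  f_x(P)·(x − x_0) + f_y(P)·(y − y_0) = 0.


Tangent line at P: 13*x - 12*y + 39 = 0.

Step 1: f(-3, 0) = 0, so P lies on C.
Step 2: partial derivatives
  f_x(x, y) = 3*x**2 - 4*x*y + 4*x - 2*y - 2, f_y(x, y) = -2*x**2 - 2*x - 6*y**2 + 2*y.
  f_x(P) = 13, f_y(P) = -12 (gradient nonzero, so P is smooth).
Step 3: tangent line at P: 13·(x − -3) + -12·(y − 0) = 0.
Expanding: 13*x - 12*y + 39 = 0.


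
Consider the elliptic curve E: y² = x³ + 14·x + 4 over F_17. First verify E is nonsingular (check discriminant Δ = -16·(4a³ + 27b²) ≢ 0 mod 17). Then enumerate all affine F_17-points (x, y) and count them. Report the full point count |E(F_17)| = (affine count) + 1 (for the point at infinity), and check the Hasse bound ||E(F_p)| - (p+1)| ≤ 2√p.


Affine points = {(0, 2), (0, 15), (1, 6), (1, 11), (6, 7), (6, 10), (8, 4), (8, 13), (9, 3), (9, 14), (12, 8), (12, 9), (15, 6), (15, 11)}; affine count = 14; |E(F_17)| = 15.

Discriminant check: Δ ∝ 4a³ + 27b² = 4·14³ + 27·4² = 4·2744 + 27·16 ≡ 1 (mod 17). Nonzero ⇒ E is nonsingular.
For each x ∈ F_17, compute rhs = x³ + 14·x + 4 mod 17, then count y ∈ F_17 with y² ≡ rhs.
  x = 0: rhs = 4, matching y values: 2, 15 (2 points).
  x = 1: rhs = 2, matching y values: 6, 11 (2 points).
  x = 2: rhs = 6, matching y values: none (0 points).
  x = 3: rhs = 5, matching y values: none (0 points).
  x = 4: rhs = 5, matching y values: none (0 points).
  x = 5: rhs = 12, matching y values: none (0 points).
  x = 6: rhs = 15, matching y values: 7, 10 (2 points).
  x = 7: rhs = 3, matching y values: none (0 points).
  x = 8: rhs = 16, matching y values: 4, 13 (2 points).
  x = 9: rhs = 9, matching y values: 3, 14 (2 points).
  x = 10: rhs = 5, matching y values: none (0 points).
  x = 11: rhs = 10, matching y values: none (0 points).
  x = 12: rhs = 13, matching y values: 8, 9 (2 points).
  x = 13: rhs = 3, matching y values: none (0 points).
  x = 14: rhs = 3, matching y values: none (0 points).
  x = 15: rhs = 2, matching y values: 6, 11 (2 points).
  x = 16: rhs = 6, matching y values: none (0 points).
Total affine count: 14.
Full point count |E(F_17)| = 14 + 1 = 15.
Hasse bound: |15 − (17+1)| = |-3| = 3 ≤ 2√17 ≈ 8.2462 ✓.


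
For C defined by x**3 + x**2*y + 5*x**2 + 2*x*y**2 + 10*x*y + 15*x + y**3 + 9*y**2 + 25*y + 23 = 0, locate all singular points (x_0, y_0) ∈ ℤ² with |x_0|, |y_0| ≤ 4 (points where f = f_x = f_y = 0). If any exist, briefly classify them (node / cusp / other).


Singular points: {(-1, -2)}; classification: cusp.

Compute partial derivatives:
  f_x = 3*x**2 + 2*x*y + 10*x + 2*y**2 + 10*y + 15.
  f_y = x**2 + 4*x*y + 10*x + 3*y**2 + 18*y + 25.
Scan x_0 ∈ {−4, ..., 4}. For each x_0, f_y(x_0, y) is a polynomial in y; find its integer roots y ∈ {−4, ..., 4}, then test f_x and f at those candidates.
  x = -4: f_y(-4, y) = 3*y**2 + 2*y + 1; no integer root y with |y| ≤ 4.
  x = -3: f_y(-3, y) = 3*y**2 + 6*y + 4; no integer root y with |y| ≤ 4.
  x = -2: f_y(-2, y) = 3*y**2 + 10*y + 9; no integer root y with |y| ≤ 4.
  x = -1: f_y(-1, y) = 3*y**2 + 14*y + 16; vanishes at y ∈ {-2}. (-1, -2): f_x = 0, f = 0 — SINGULAR.
  x = 0: f_y(0, y) = 3*y**2 + 18*y + 25; no integer root y with |y| ≤ 4.
  x = 1: f_y(1, y) = 3*y**2 + 22*y + 36; no integer root y with |y| ≤ 4.
  x = 2: f_y(2, y) = 3*y**2 + 26*y + 49; no integer root y with |y| ≤ 4.
  x = 3: f_y(3, y) = 3*y**2 + 30*y + 64; no integer root y with |y| ≤ 4.
  x = 4: f_y(4, y) = 3*y**2 + 34*y + 81; no integer root y with |y| ≤ 4.
Only singular point on the grid: (-1, -2).
Classify: substitute x = -1 + u, y = -2 + v and expand: f = u**3 + u**2*v + 2*u*v**2 + v**3 + v**2.
No constant or linear terms (consistent with a singular point). Quadratic part: v**2. Cubic part: u**3 + u**2*v + 2*u*v**2 + v**3.
The quadratic part v**2 is a perfect square, so there is a single (double) tangent line v = 0, i.e. y = -2. Restricting the cubic part to that line (v = 0) leaves u**3 ≠ 0, so f is not divisible by v and the branch is v² ≈ -u**3 to lowest order — this is a cusp.
Classification: cusp.


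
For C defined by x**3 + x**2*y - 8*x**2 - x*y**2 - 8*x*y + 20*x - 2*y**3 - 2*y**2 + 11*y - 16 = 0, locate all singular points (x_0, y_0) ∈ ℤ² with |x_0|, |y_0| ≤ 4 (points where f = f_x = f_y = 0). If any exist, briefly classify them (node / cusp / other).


Singular points: {(3, -1)}; classification: cusp.

Compute partial derivatives:
  f_x = 3*x**2 + 2*x*y - 16*x - y**2 - 8*y + 20.
  f_y = x**2 - 2*x*y - 8*x - 6*y**2 - 4*y + 11.
Scan x_0 ∈ {−4, ..., 4}. For each x_0, f_y(x_0, y) is a polynomial in y; find its integer roots y ∈ {−4, ..., 4}, then test f_x and f at those candidates.
  x = -4: f_y(-4, y) = -6*y**2 + 4*y + 59; no integer root y with |y| ≤ 4.
  x = -3: f_y(-3, y) = -6*y**2 + 2*y + 44; no integer root y with |y| ≤ 4.
  x = -2: f_y(-2, y) = 31 - 6*y**2; no integer root y with |y| ≤ 4.
  x = -1: f_y(-1, y) = -6*y**2 - 2*y + 20; vanishes at y ∈ {-2}. (-1, -2): f_x = 55 ≠ 0.
  x = 0: f_y(0, y) = -6*y**2 - 4*y + 11; no integer root y with |y| ≤ 4.
  x = 1: f_y(1, y) = -6*y**2 - 6*y + 4; no integer root y with |y| ≤ 4.
  x = 2: f_y(2, y) = -6*y**2 - 8*y - 1; no integer root y with |y| ≤ 4.
  x = 3: f_y(3, y) = -6*y**2 - 10*y - 4; vanishes at y ∈ {-1}. (3, -1): f_x = 0, f = 0 — SINGULAR.
  x = 4: f_y(4, y) = -6*y**2 - 12*y - 5; no integer root y with |y| ≤ 4.
Only singular point on the grid: (3, -1).
Classify: substitute x = 3 + u, y = -1 + v and expand: f = u**3 + u**2*v - u*v**2 - 2*v**3 + v**2.
No constant or linear terms (consistent with a singular point). Quadratic part: v**2. Cubic part: u**3 + u**2*v - u*v**2 - 2*v**3.
The quadratic part v**2 is a perfect square, so there is a single (double) tangent line v = 0, i.e. y = -1. Restricting the cubic part to that line (v = 0) leaves u**3 ≠ 0, so f is not divisible by v and the branch is v² ≈ -u**3 to lowest order — this is a cusp.
Classification: cusp.
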